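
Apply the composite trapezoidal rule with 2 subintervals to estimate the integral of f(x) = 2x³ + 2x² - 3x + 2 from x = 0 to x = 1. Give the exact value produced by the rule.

h = (1 − 0)/2 = 0.5.
Nodes x₀,…,x₂ = 0, 0.5, 1.
f(x) = 2x³ + 2x² - 3x + 2: f₀=2, f₁=1.25, f₂=3.
(h/2)·[f₀ + 2f₁ + f₂] = 0.25·(7.5) = 1.875.

1.875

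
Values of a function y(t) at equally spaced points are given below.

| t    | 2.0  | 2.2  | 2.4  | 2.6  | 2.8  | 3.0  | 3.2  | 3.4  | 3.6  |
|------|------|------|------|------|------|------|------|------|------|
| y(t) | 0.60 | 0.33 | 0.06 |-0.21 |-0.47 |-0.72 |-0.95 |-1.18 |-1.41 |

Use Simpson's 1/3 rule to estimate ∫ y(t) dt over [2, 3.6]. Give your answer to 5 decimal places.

h = 0.2, n = 8.
(h/3)·[y₀ + 4y₁ + 2y₂ + 4y₃ + 2y₄ + 4y₅ + 2y₆ + 4y₇ + y₈] = 0.066667·(-10.65) = -0.71000.

-0.71000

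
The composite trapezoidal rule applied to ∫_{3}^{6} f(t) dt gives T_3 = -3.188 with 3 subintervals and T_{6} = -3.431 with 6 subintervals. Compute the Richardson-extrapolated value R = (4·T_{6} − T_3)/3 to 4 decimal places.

R = (4·T_{6} − T_3) / 3 = (4·(-3.431) − (-3.188))/3 = (-10.536)/3 = -3.5120.

-3.5120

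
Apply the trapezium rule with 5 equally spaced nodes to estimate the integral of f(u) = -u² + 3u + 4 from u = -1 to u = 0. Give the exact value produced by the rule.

2.15625

h = (0 − (-1))/4 = 0.25.
Nodes u₀,…,u₄ = -1, -0.75, -0.5, -0.25, 0.
f(u) = -u² + 3u + 4: f₀=0, f₁=1.1875, f₂=2.25, f₃=3.1875, f₄=4.
(h/2)·[f₀ + 2f₁ + 2f₂ + 2f₃ + f₄] = 0.125·(17.25) = 2.15625.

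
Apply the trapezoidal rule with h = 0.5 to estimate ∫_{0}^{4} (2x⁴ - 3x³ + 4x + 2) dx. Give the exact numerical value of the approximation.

h = (4 − 0)/8 = 0.5.
Nodes x₀,…,x₈ = 0, 0.5, 1, 1.5, 2, 2.5, 3, 3.5, 4.
f(x) = 2x⁴ - 3x³ + 4x + 2: f₀=2, f₁=3.75, f₂=5, f₃=8, f₄=18, f₅=43.25, f₆=95, f₇=187.5, f₈=338.
(h/2)·[f₀ + 2f₁ + 2f₂ + 2f₃ + 2f₄ + 2f₅ + 2f₆ + 2f₇ + f₈] = 0.25·(1061) = 265.25.

265.25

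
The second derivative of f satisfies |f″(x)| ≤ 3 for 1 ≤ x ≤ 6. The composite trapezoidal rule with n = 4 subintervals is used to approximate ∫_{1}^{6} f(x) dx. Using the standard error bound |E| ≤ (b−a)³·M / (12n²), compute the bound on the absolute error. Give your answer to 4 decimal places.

1.9531

|E| ≤ (5)³·3 / (12·4²) = 375/192 = 1.9531.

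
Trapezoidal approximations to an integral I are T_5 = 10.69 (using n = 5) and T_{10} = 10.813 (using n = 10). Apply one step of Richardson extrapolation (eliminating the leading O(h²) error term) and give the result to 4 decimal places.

10.8540

R = (4·T_{10} − T_5) / 3 = (4·10.813 − 10.69)/3 = (32.562)/3 = 10.8540.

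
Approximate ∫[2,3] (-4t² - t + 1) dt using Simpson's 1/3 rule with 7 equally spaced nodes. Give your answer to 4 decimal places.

h = (3 − 2)/6 = 0.166667.
Nodes t₀,…,t₆ = 2, 2.166667, 2.333333, 2.5, 2.666667, 2.833333, 3.
f(t) = -4t² - t + 1: f₀=-17, f₁=-19.944444, f₂=-23.111111, f₃=-26.5, f₄=-30.111111, f₅=-33.944444, f₆=-38.
(h/3)·[f₀ + 4f₁ + 2f₂ + 4f₃ + 2f₄ + 4f₅ + f₆] = 0.055556·(-483) = -26.8333.

-26.8333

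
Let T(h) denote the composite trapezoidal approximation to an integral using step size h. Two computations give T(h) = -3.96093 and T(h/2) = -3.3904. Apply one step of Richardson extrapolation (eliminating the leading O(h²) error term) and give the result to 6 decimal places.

R = (4·T(h/2) − T(h)) / 3 = (4·(-3.3904) − (-3.96093))/3 = (-9.60067)/3 = -3.200223.

-3.200223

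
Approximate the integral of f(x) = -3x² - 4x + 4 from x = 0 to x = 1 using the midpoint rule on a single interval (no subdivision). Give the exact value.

M = (b−a)·f(0.5) = 1·(1.25) = 1.25.

1.25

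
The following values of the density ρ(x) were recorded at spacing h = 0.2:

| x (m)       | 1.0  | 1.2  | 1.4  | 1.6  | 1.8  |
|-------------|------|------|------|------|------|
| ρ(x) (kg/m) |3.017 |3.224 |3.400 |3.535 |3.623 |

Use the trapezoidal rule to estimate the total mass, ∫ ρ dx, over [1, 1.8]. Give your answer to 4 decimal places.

2.6958

h = 0.2, n = 4.
(h/2)·[y₀ + 2y₁ + 2y₂ + 2y₃ + y₄] = 0.1·(26.958) = 2.6958.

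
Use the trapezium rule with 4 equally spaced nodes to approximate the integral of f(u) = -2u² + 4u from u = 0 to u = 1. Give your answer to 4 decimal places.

1.2963

h = (1 − 0)/3 = 0.333333.
Nodes u₀,…,u₃ = 0, 0.333333, 0.666667, 1.
f(u) = -2u² + 4u: f₀=0, f₁=1.111111, f₂=1.777778, f₃=2.
(h/2)·[f₀ + 2f₁ + 2f₂ + f₃] = 0.166667·(7.777778) = 1.2963.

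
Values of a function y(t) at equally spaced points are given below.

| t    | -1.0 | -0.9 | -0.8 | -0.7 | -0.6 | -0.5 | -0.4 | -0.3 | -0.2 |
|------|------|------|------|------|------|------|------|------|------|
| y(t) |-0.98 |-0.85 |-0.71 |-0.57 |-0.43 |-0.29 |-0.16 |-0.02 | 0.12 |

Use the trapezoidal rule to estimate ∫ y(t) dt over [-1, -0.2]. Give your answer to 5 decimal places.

h = 0.1, n = 8.
(h/2)·[y₀ + 2y₁ + 2y₂ + 2y₃ + 2y₄ + 2y₅ + 2y₆ + 2y₇ + y₈] = 0.05·(-6.92) = -0.34600.

-0.34600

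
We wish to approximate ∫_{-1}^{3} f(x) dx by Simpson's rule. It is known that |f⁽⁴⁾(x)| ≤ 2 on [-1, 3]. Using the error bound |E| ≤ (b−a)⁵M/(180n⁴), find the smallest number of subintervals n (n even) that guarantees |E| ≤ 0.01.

Need 2048/(180n⁴) ≤ 0.01.
n⁴ ≥ 2048/(180·0.01) = 1137.78 ⇒ n ≥ 5.8078, so the smallest even n is 6. (n must be even for Simpson's rule.)

6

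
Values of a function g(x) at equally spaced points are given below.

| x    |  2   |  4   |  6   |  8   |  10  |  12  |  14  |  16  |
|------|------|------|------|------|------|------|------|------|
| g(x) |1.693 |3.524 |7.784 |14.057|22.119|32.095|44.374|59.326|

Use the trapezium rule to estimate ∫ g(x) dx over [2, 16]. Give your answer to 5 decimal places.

308.92500

h = 2, n = 7.
(h/2)·[y₀ + 2y₁ + 2y₂ + 2y₃ + 2y₄ + 2y₅ + 2y₆ + y₇] = 1·(308.925) = 308.92500.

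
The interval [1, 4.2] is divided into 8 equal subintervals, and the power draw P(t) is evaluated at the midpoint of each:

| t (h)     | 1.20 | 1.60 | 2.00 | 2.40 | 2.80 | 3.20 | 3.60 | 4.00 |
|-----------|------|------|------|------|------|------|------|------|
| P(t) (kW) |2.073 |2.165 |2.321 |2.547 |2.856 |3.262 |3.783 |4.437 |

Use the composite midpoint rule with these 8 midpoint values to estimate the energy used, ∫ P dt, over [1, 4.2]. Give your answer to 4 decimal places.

h = 0.4, n = 8.
h·[y(m₁) + y(m₂) + y(m₃) + y(m₄) + y(m₅) + y(m₆) + y(m₇) + y(m₈)] = 0.4·(23.444) = 9.3776.

9.3776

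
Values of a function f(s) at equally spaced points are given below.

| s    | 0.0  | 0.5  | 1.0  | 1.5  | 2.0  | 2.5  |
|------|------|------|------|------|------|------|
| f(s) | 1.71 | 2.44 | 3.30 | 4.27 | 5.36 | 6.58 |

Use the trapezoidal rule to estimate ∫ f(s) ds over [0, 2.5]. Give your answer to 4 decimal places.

h = 0.5, n = 5.
(h/2)·[y₀ + 2y₁ + 2y₂ + 2y₃ + 2y₄ + y₅] = 0.25·(39.03) = 9.7575.

9.7575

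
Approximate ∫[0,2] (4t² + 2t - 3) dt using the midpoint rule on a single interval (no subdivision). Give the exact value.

6

M = (b−a)·f(1) = 2·(3) = 6.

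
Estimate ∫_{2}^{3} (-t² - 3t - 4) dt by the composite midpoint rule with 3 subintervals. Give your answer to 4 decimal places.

-17.8241

h = (3 − 2)/3 = 0.333333.
Midpoints m₁,…,m₃ = 2.166667, 2.5, 2.833333.
f(m₁)=-15.194444, f(m₂)=-17.75, f(m₃)=-20.527778.
h·[f(m₁) + f(m₂) + f(m₃)] = 0.333333·(-53.472222) = -17.8241.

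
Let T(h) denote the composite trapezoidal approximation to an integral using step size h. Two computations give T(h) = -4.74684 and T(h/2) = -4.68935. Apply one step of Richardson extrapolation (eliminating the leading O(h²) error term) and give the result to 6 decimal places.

R = (4·T(h/2) − T(h)) / 3 = (4·(-4.68935) − (-4.74684))/3 = (-14.01056)/3 = -4.670187.

-4.670187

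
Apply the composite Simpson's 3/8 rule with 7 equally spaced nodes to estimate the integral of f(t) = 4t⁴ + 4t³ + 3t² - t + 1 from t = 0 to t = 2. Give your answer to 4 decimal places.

h = (2 − 0)/6 = 0.333333.
Nodes t₀,…,t₆ = 0, 0.333333, 0.666667, 1, 1.333333, 1.666667, 2.
f(t) = 4t⁴ + 4t³ + 3t² - t + 1: f₀=1, f₁=1.197531, f₂=3.641975, f₃=11, f₄=27.123457, f₅=57.049383, f₆=107.
(3h/8)·[f₀ + 3f₁ + 3f₂ + 2f₃ + 3f₄ + 3f₅ + f₆] = 0.125·(397.037037) = 49.6296.

49.6296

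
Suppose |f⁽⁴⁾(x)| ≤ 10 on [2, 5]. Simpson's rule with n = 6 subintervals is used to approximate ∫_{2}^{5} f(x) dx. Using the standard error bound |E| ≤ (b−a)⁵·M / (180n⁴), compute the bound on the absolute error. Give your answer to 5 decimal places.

|E| ≤ (3)⁵·10 / (180·6⁴) = 2430/233280 = 0.01042.

0.01042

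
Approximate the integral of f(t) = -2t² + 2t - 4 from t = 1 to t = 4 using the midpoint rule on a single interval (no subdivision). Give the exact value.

-34.5

M = (b−a)·f(2.5) = 3·(-11.5) = -34.5.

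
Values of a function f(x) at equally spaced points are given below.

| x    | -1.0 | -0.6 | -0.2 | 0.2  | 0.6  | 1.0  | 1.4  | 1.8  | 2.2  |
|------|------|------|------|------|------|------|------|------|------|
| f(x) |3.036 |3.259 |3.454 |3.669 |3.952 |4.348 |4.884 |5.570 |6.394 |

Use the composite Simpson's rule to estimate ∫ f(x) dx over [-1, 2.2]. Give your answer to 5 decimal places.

h = 0.4, n = 8.
(h/3)·[y₀ + 4y₁ + 2y₂ + 4y₃ + 2y₄ + 4y₅ + 2y₆ + 4y₇ + y₈] = 0.133333·(101.394) = 13.51920.

13.51920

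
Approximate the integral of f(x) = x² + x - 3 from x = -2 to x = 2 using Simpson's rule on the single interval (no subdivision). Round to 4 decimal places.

S = (b−a)/6 · [f(-2) + 4f(0) + f(2)] = 0.666667·[(-1) + 4·(-3) + 3] = -6.6667.

-6.6667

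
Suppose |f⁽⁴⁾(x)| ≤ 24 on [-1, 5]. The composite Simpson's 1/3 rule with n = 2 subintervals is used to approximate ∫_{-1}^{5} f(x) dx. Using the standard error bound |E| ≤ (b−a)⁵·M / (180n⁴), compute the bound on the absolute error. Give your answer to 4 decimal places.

64.8000

|E| ≤ (6)⁵·24 / (180·2⁴) = 186624/2880 = 64.8000.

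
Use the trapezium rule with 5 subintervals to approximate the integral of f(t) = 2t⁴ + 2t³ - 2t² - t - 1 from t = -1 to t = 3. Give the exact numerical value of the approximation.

124.47744

h = (3 − (-1))/5 = 0.8.
Nodes t₀,…,t₅ = -1, -0.2, 0.6, 1.4, 2.2, 3.
f(t) = 2t⁴ + 2t³ - 2t² - t - 1: f₀=-2, f₁=-0.8928, f₂=-1.6288, f₃=6.8512, f₄=55.2672, f₅=194.
(h/2)·[f₀ + 2f₁ + 2f₂ + 2f₃ + 2f₄ + f₅] = 0.4·(311.1936) = 124.47744.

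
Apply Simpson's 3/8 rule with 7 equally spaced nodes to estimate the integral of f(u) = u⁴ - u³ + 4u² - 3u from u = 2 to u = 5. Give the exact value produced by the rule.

590.90625

h = (5 − 2)/6 = 0.5.
Nodes u₀,…,u₆ = 2, 2.5, 3, 3.5, 4, 4.5, 5.
f(u) = u⁴ - u³ + 4u² - 3u: f₀=18, f₁=40.9375, f₂=81, f₃=145.6875, f₄=244, f₅=386.4375, f₆=585.
(3h/8)·[f₀ + 3f₁ + 3f₂ + 2f₃ + 3f₄ + 3f₅ + f₆] = 0.1875·(3151.5) = 590.90625.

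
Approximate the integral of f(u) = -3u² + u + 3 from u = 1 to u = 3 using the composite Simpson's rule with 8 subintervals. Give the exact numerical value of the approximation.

h = (3 − 1)/8 = 0.25.
Nodes u₀,…,u₈ = 1, 1.25, 1.5, 1.75, 2, 2.25, 2.5, 2.75, 3.
f(u) = -3u² + u + 3: f₀=1, f₁=-0.4375, f₂=-2.25, f₃=-4.4375, f₄=-7, f₅=-9.9375, f₆=-13.25, f₇=-16.9375, f₈=-21.
(h/3)·[f₀ + 4f₁ + 2f₂ + 4f₃ + 2f₄ + 4f₅ + 2f₆ + 4f₇ + f₈] = 0.083333·(-192) = -16.

-16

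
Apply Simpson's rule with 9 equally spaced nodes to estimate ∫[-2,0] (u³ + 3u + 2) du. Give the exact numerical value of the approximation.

h = (0 − (-2))/8 = 0.25.
Nodes u₀,…,u₈ = -2, -1.75, -1.5, -1.25, -1, -0.75, -0.5, -0.25, 0.
f(u) = u³ + 3u + 2: f₀=-12, f₁=-8.609375, f₂=-5.875, f₃=-3.703125, f₄=-2, f₅=-0.671875, f₆=0.375, f₇=1.234375, f₈=2.
(h/3)·[f₀ + 4f₁ + 2f₂ + 4f₃ + 2f₄ + 4f₅ + 2f₆ + 4f₇ + f₈] = 0.083333·(-72) = -6.

-6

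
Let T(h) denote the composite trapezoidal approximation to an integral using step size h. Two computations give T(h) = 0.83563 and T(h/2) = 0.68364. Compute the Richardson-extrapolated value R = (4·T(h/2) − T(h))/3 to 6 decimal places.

R = (4·T(h/2) − T(h)) / 3 = (4·0.68364 − 0.83563)/3 = (1.89893)/3 = 0.632977.

0.632977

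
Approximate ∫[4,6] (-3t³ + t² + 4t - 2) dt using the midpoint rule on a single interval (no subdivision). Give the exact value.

-664

M = (b−a)·f(5) = 2·(-332) = -664.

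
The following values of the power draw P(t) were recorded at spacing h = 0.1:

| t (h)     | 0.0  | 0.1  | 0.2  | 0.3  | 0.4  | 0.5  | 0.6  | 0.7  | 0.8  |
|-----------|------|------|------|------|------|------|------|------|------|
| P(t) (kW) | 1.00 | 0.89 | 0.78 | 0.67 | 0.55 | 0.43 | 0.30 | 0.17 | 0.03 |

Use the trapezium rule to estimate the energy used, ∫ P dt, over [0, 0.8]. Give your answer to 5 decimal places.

h = 0.1, n = 8.
(h/2)·[y₀ + 2y₁ + 2y₂ + 2y₃ + 2y₄ + 2y₅ + 2y₆ + 2y₇ + y₈] = 0.05·(8.61) = 0.43050.

0.43050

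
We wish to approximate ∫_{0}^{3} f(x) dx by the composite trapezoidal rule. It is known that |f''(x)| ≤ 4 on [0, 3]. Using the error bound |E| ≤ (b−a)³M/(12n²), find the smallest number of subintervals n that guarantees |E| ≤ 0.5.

Need 108/(12n²) ≤ 0.5.
n² ≥ 108/(12·0.5) = 18 ⇒ n ≥ 4.2426, so the smallest n is 5.

5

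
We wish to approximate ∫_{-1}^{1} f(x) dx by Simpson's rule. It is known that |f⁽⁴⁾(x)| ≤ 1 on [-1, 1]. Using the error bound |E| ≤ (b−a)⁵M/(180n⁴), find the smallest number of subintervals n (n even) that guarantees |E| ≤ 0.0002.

6

Need 32/(180n⁴) ≤ 0.0002.
n⁴ ≥ 32/(180·0.0002) = 888.889 ⇒ n ≥ 5.4602, so the smallest even n is 6. (n must be even for Simpson's rule.)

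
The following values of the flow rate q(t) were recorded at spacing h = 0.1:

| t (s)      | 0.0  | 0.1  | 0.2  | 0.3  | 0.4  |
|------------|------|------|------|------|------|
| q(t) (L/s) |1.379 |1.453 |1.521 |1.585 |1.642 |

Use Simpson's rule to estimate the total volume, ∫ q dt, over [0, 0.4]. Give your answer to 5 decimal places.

h = 0.1, n = 4.
(h/3)·[y₀ + 4y₁ + 2y₂ + 4y₃ + y₄] = 0.033333·(18.215) = 0.60717.

0.60717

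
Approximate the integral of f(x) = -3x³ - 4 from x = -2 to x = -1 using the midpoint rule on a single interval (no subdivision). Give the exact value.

M = (b−a)·f(-1.5) = 1·(6.125) = 6.125.

6.125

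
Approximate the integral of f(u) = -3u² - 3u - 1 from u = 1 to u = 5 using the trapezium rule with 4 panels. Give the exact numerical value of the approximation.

-166

h = (5 − 1)/4 = 1.
Nodes u₀,…,u₄ = 1, 2, 3, 4, 5.
f(u) = -3u² - 3u - 1: f₀=-7, f₁=-19, f₂=-37, f₃=-61, f₄=-91.
(h/2)·[f₀ + 2f₁ + 2f₂ + 2f₃ + f₄] = 0.5·(-332) = -166.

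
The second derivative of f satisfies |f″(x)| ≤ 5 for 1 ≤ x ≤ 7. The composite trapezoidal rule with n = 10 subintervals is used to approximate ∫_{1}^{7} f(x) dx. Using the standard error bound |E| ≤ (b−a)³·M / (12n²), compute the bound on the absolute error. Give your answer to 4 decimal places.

|E| ≤ (6)³·5 / (12·10²) = 1080/1200 = 0.9000.

0.9000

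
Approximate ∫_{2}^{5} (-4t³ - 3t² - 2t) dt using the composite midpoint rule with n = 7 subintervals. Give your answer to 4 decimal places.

-744.9337

h = (5 − 2)/7 = 0.428571.
Midpoints m₁,…,m₇ = 2.214286, 2.642857, 3.071429, 3.5, 3.928571, 4.357143, 4.785714.
f(m₁)=-62.564869, f(m₂)=-100.077988, f(m₃)=-150.343294, f(m₄)=-215.25, f(m₅)=-296.687318, f(m₆)=-396.544461, f(m₇)=-516.710641.
h·[f(m₁) + f(m₂) + f(m₃) + f(m₄) + f(m₅) + f(m₆) + f(m₇)] = 0.428571·(-1738.178571) = -744.9337.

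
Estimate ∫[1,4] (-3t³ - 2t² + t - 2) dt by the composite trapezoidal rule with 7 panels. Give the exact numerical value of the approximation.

-234

h = (4 − 1)/7 = 0.428571.
Nodes t₀,…,t₇ = 1, 1.428571, 1.857143, 2.285714, 2.714286, 3.142857, 3.571429, 4.
f(t) = -3t³ - 2t² + t - 2: f₀=-6, f₁=-13.399417, f₂=-26.256560, f₃=-45.988338, f₄=-74.011662, f₅=-111.743440, f₆=-160.600583, f₇=-222.
(h/2)·[f₀ + 2f₁ + 2f₂ + 2f₃ + 2f₄ + 2f₅ + 2f₆ + f₇] = 0.214286·(-1092) = -234.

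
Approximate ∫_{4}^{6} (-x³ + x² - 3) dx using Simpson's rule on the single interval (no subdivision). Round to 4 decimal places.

S = (b−a)/6 · [f(4) + 4f(5) + f(6)] = 0.333333·[(-51) + 4·(-103) + (-183)] = -215.3333.

-215.3333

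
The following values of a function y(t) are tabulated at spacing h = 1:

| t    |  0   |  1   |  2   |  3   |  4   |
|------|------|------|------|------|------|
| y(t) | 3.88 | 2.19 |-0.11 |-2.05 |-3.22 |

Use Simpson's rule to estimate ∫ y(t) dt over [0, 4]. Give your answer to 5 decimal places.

h = 1, n = 4.
(h/3)·[y₀ + 4y₁ + 2y₂ + 4y₃ + y₄] = 0.333333·(1.00) = 0.33333.

0.33333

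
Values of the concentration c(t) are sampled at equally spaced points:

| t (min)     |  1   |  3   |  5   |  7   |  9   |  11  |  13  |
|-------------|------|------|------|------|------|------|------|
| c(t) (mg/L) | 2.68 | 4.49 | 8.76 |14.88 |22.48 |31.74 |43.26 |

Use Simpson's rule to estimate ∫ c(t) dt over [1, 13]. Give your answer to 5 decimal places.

208.57333

h = 2, n = 6.
(h/3)·[y₀ + 4y₁ + 2y₂ + 4y₃ + 2y₄ + 4y₅ + y₆] = 0.666667·(312.86) = 208.57333.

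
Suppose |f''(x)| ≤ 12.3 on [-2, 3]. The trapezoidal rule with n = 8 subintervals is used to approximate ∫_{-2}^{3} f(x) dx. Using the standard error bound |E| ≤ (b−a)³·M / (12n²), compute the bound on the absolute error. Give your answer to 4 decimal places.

2.0020

|E| ≤ (5)³·12.3 / (12·8²) = 1537.5/768 = 2.0020.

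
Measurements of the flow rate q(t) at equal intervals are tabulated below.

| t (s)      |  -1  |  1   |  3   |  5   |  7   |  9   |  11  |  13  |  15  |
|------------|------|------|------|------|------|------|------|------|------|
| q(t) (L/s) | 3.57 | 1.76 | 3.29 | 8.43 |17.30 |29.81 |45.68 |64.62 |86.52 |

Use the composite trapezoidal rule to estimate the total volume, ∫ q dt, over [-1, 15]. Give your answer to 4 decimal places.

431.8700

h = 2, n = 8.
(h/2)·[y₀ + 2y₁ + 2y₂ + 2y₃ + 2y₄ + 2y₅ + 2y₆ + 2y₇ + y₈] = 1·(431.87) = 431.8700.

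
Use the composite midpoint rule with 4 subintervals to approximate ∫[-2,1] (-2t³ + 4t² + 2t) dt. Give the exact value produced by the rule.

15.515625

h = (1 − (-2))/4 = 0.75.
Midpoints m₁,…,m₄ = -1.625, -0.875, -0.125, 0.625.
f(m₁)=15.89453125, f(m₂)=2.65234375, f(m₃)=-0.18359375, f(m₄)=2.32421875.
h·[f(m₁) + f(m₂) + f(m₃) + f(m₄)] = 0.75·(20.6875) = 15.515625.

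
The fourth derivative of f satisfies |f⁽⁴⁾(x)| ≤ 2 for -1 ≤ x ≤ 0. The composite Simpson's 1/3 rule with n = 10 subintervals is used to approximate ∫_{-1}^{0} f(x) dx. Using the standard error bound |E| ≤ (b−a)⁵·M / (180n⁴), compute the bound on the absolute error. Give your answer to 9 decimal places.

|E| ≤ (1)⁵·2 / (180·10⁴) = 2/1800000 = 0.000001111.

0.000001111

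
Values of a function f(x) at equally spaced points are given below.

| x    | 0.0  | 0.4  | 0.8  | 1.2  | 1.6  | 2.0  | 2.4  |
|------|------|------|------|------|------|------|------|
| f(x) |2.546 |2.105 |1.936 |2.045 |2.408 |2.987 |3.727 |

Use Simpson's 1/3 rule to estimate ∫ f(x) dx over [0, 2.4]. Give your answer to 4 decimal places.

5.8012

h = 0.4, n = 6.
(h/3)·[y₀ + 4y₁ + 2y₂ + 4y₃ + 2y₄ + 4y₅ + y₆] = 0.133333·(43.509) = 5.8012.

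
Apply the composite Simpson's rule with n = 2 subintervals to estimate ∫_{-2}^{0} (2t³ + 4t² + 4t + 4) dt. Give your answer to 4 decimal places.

2.6667

h = (0 − (-2))/2 = 1.
Nodes t₀,…,t₂ = -2, -1, 0.
f(t) = 2t³ + 4t² + 4t + 4: f₀=-4, f₁=2, f₂=4.
(h/3)·[f₀ + 4f₁ + f₂] = 0.333333·(8) = 2.6667.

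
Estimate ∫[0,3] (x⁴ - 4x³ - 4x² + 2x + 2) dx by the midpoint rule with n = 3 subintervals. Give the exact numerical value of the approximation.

h = (3 − 0)/3 = 1.
Midpoints m₁,…,m₃ = 0.5, 1.5, 2.5.
f(m₁)=1.5625, f(m₂)=-12.4375, f(m₃)=-41.4375.
h·[f(m₁) + f(m₂) + f(m₃)] = 1·(-52.3125) = -52.3125.

-52.3125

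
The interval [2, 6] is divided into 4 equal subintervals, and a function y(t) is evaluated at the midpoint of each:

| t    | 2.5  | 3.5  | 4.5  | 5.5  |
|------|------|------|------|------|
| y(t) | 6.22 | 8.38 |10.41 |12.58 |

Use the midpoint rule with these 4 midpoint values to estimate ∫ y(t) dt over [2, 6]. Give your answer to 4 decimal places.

h = 1, n = 4.
h·[y(m₁) + y(m₂) + y(m₃) + y(m₄)] = 1·(37.59) = 37.5900.

37.5900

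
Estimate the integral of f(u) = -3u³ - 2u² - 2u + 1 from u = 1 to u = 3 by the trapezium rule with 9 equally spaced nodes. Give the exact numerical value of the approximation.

-83.75

h = (3 − 1)/8 = 0.25.
Nodes u₀,…,u₈ = 1, 1.25, 1.5, 1.75, 2, 2.25, 2.5, 2.75, 3.
f(u) = -3u³ - 2u² - 2u + 1: f₀=-6, f₁=-10.484375, f₂=-16.625, f₃=-24.703125, f₄=-35, f₅=-47.796875, f₆=-63.375, f₇=-82.015625, f₈=-104.
(h/2)·[f₀ + 2f₁ + 2f₂ + 2f₃ + 2f₄ + 2f₅ + 2f₆ + 2f₇ + f₈] = 0.125·(-670) = -83.75.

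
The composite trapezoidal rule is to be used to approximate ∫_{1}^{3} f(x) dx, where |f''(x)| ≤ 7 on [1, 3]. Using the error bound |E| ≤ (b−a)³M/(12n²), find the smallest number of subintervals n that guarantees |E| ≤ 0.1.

Need 56/(12n²) ≤ 0.1.
n² ≥ 56/(12·0.1) = 46.6667 ⇒ n ≥ 6.8313, so the smallest n is 7.

7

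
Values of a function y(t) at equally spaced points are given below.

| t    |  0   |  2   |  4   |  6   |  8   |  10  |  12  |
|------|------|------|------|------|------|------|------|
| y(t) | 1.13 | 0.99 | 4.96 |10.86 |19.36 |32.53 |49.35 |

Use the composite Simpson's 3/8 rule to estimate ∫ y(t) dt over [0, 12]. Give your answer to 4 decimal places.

184.2900

h = 2, n = 6.
(3h/8)·[y₀ + 3y₁ + 3y₂ + 2y₃ + 3y₄ + 3y₅ + y₆] = 0.75·(245.72) = 184.2900.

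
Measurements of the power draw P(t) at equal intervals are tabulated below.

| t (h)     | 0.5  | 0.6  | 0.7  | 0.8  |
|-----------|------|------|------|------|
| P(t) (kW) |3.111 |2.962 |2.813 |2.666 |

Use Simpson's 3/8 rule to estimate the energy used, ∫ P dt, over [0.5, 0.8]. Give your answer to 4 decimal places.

h = 0.1, n = 3.
(3h/8)·[y₀ + 3y₁ + 3y₂ + y₃] = 0.0375·(23.102) = 0.8663.

0.8663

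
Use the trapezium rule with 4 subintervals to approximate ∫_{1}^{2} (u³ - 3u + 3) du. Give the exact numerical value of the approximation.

2.296875

h = (2 − 1)/4 = 0.25.
Nodes u₀,…,u₄ = 1, 1.25, 1.5, 1.75, 2.
f(u) = u³ - 3u + 3: f₀=1, f₁=1.203125, f₂=1.875, f₃=3.109375, f₄=5.
(h/2)·[f₀ + 2f₁ + 2f₂ + 2f₃ + f₄] = 0.125·(18.375) = 2.296875.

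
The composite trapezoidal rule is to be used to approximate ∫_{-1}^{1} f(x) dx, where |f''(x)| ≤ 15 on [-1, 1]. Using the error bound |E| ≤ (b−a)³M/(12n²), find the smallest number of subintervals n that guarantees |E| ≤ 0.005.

Need 120/(12n²) ≤ 0.005.
n² ≥ 120/(12·0.005) = 2000 ⇒ n ≥ 44.7214, so the smallest n is 45.

45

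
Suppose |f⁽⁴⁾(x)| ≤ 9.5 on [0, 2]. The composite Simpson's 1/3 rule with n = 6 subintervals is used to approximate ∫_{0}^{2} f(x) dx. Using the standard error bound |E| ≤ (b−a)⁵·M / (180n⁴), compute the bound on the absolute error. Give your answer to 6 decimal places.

|E| ≤ (2)⁵·9.5 / (180·6⁴) = 304/233280 = 0.001303.

0.001303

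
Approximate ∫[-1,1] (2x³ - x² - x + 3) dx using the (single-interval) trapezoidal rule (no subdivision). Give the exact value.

4

T = (b−a)/2 · [f(-1) + f(1)] = 1·[1 + 3] = 4.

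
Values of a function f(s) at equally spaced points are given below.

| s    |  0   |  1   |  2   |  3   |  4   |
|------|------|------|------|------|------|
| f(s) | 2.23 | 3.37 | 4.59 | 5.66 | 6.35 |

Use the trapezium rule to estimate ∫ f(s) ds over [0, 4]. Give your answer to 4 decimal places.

17.9100

h = 1, n = 4.
(h/2)·[y₀ + 2y₁ + 2y₂ + 2y₃ + y₄] = 0.5·(35.82) = 17.9100.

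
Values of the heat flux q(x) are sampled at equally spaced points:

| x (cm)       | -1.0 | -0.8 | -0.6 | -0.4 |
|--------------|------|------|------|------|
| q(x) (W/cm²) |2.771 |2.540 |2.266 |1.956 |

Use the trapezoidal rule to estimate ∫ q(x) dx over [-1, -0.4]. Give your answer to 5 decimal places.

h = 0.2, n = 3.
(h/2)·[y₀ + 2y₁ + 2y₂ + y₃] = 0.1·(14.339) = 1.43390.

1.43390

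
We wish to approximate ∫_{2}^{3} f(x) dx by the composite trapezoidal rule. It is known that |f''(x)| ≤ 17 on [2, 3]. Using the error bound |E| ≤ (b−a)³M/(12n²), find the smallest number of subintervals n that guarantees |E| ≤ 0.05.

Need 17/(12n²) ≤ 0.05.
n² ≥ 17/(12·0.05) = 28.3333 ⇒ n ≥ 5.3229, so the smallest n is 6.

6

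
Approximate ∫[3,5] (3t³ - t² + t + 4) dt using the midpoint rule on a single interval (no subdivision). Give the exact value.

368

M = (b−a)·f(4) = 2·(184) = 368.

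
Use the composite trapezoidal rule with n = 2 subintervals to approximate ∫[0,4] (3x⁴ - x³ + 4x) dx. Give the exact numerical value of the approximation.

h = (4 − 0)/2 = 2.
Nodes x₀,…,x₂ = 0, 2, 4.
f(x) = 3x⁴ - x³ + 4x: f₀=0, f₁=48, f₂=720.
(h/2)·[f₀ + 2f₁ + f₂] = 1·(816) = 816.

816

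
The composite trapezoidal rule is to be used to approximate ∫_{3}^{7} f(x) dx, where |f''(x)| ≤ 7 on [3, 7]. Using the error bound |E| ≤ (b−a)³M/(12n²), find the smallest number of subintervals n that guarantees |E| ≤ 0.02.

44

Need 448/(12n²) ≤ 0.02.
n² ≥ 448/(12·0.02) = 1866.67 ⇒ n ≥ 43.2049, so the smallest n is 44.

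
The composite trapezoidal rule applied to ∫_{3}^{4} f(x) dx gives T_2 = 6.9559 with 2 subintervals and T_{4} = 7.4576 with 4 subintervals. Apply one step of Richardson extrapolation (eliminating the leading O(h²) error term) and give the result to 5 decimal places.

R = (4·T_{4} − T_2) / 3 = (4·7.4576 − 6.9559)/3 = (22.8745)/3 = 7.62483.

7.62483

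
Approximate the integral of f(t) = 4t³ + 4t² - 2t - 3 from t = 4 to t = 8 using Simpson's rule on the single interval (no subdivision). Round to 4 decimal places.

S = (b−a)/6 · [f(4) + 4f(6) + f(8)] = 0.666667·[309 + 4·993 + 2285] = 4377.3333.

4377.3333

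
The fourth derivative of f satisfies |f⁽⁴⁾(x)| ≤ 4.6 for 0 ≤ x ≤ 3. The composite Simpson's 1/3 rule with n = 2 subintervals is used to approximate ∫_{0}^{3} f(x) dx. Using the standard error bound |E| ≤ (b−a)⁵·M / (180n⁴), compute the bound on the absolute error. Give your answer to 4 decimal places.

|E| ≤ (3)⁵·4.6 / (180·2⁴) = 1117.8/2880 = 0.3881.

0.3881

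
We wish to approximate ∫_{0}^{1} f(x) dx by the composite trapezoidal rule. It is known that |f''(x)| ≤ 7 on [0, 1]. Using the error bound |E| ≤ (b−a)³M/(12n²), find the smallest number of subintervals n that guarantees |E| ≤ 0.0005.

35

Need 7/(12n²) ≤ 0.0005.
n² ≥ 7/(12·0.0005) = 1166.67 ⇒ n ≥ 34.1565, so the smallest n is 35.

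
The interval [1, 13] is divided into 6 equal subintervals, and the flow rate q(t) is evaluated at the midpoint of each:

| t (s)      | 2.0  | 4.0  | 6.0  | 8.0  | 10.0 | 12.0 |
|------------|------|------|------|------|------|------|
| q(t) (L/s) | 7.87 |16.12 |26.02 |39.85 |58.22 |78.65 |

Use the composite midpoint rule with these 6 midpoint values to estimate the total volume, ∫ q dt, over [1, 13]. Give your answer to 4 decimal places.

h = 2, n = 6.
h·[y(m₁) + y(m₂) + y(m₃) + y(m₄) + y(m₅) + y(m₆)] = 2·(226.73) = 453.4600.

453.4600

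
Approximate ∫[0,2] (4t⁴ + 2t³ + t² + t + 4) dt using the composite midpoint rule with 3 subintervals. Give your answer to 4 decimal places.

43.4239

h = (2 − 0)/3 = 0.666667.
Midpoints m₁,…,m₃ = 0.333333, 1, 1.666667.
f(m₁)=4.567901, f(m₂)=12, f(m₃)=48.567901.
h·[f(m₁) + f(m₂) + f(m₃)] = 0.666667·(65.135802) = 43.4239.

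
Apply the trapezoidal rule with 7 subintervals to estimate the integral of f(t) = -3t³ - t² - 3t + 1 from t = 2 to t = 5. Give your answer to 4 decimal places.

-527.2347

h = (5 − 2)/7 = 0.428571.
Nodes t₀,…,t₇ = 2, 2.428571, 2.857143, 3.285714, 3.714286, 4.142857, 4.571429, 5.
f(t) = -3t³ - t² - 3t + 1: f₀=-33, f₁=-55.154519, f₂=-85.705539, f₃=-126.069971, f₄=-177.664723, f₅=-241.906706, f₆=-320.212828, f₇=-414.
(h/2)·[f₀ + 2f₁ + 2f₂ + 2f₃ + 2f₄ + 2f₅ + 2f₆ + f₇] = 0.214286·(-2460.428571) = -527.2347.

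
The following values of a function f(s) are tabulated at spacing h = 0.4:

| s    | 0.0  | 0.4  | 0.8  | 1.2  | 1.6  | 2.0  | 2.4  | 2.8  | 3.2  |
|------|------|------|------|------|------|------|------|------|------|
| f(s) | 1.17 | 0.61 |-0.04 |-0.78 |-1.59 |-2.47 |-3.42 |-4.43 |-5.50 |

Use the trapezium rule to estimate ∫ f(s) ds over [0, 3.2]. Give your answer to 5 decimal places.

h = 0.4, n = 8.
(h/2)·[y₀ + 2y₁ + 2y₂ + 2y₃ + 2y₄ + 2y₅ + 2y₆ + 2y₇ + y₈] = 0.2·(-28.57) = -5.71400.

-5.71400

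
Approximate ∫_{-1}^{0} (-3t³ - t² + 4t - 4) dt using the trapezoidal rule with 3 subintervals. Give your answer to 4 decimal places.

-5.5185

h = (0 − (-1))/3 = 0.333333.
Nodes t₀,…,t₃ = -1, -0.666667, -0.333333, 0.
f(t) = -3t³ - t² + 4t - 4: f₀=-6, f₁=-6.222222, f₂=-5.333333, f₃=-4.
(h/2)·[f₀ + 2f₁ + 2f₂ + f₃] = 0.166667·(-33.111111) = -5.5185.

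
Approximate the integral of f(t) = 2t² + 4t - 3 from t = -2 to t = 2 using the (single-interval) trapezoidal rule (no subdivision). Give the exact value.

20

T = (b−a)/2 · [f(-2) + f(2)] = 2·[(-3) + 13] = 20.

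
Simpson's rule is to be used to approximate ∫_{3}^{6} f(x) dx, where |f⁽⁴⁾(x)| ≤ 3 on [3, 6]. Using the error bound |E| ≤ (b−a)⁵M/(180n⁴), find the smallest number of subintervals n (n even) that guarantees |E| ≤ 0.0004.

12

Need 729/(180n⁴) ≤ 0.0004.
n⁴ ≥ 729/(180·0.0004) = 10125 ⇒ n ≥ 10.0311, so the smallest even n is 12. (n must be even for Simpson's rule.)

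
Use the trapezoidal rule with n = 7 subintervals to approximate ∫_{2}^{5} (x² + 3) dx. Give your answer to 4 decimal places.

h = (5 − 2)/7 = 0.428571.
Nodes x₀,…,x₇ = 2, 2.428571, 2.857143, 3.285714, 3.714286, 4.142857, 4.571429, 5.
f(x) = x² + 3: f₀=7, f₁=8.897959, f₂=11.163265, f₃=13.795918, f₄=16.795918, f₅=20.163265, f₆=23.897959, f₇=28.
(h/2)·[f₀ + 2f₁ + 2f₂ + 2f₃ + 2f₄ + 2f₅ + 2f₆ + f₇] = 0.214286·(224.428571) = 48.0918.

48.0918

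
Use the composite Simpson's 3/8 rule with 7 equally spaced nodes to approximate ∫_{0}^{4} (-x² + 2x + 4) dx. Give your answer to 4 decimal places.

h = (4 − 0)/6 = 0.666667.
Nodes x₀,…,x₆ = 0, 0.666667, 1.333333, 2, 2.666667, 3.333333, 4.
f(x) = -x² + 2x + 4: f₀=4, f₁=4.888889, f₂=4.888889, f₃=4, f₄=2.222222, f₅=-0.444444, f₆=-4.
(3h/8)·[f₀ + 3f₁ + 3f₂ + 2f₃ + 3f₄ + 3f₅ + f₆] = 0.25·(42.666667) = 10.6667.

10.6667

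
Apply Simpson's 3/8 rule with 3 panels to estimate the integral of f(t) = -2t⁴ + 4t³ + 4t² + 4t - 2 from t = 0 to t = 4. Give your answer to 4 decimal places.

h = (4 − 0)/3 = 1.333333.
Nodes t₀,…,t₃ = 0, 1.333333, 2.666667, 4.
f(t) = -2t⁴ + 4t³ + 4t² + 4t - 2: f₀=-2, f₁=13.604938, f₂=11.827160, f₃=-178.
(3h/8)·[f₀ + 3f₁ + 3f₂ + f₃] = 0.5·(-103.703704) = -51.8519.

-51.8519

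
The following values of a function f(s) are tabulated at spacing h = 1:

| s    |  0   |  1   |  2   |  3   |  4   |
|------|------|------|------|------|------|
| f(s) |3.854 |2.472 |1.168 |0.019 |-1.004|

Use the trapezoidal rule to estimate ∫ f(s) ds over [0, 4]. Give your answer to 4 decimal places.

5.0840

h = 1, n = 4.
(h/2)·[y₀ + 2y₁ + 2y₂ + 2y₃ + y₄] = 0.5·(10.168) = 5.0840.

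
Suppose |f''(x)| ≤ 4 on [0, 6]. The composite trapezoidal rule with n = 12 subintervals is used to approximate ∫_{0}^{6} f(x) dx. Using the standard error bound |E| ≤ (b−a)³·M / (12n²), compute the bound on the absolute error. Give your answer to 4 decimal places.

0.5000

|E| ≤ (6)³·4 / (12·12²) = 864/1728 = 0.5000.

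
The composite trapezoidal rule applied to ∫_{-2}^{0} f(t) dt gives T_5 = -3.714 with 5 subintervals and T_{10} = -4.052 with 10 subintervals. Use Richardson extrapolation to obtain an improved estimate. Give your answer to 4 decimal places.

R = (4·T_{10} − T_5) / 3 = (4·(-4.052) − (-3.714))/3 = (-12.494)/3 = -4.1647.

-4.1647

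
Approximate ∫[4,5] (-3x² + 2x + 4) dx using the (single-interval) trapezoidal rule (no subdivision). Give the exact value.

T = (b−a)/2 · [f(4) + f(5)] = 0.5·[(-36) + (-61)] = -48.5.

-48.5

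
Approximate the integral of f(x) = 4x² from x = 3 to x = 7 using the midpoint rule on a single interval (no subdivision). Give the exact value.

400

M = (b−a)·f(5) = 4·(100) = 400.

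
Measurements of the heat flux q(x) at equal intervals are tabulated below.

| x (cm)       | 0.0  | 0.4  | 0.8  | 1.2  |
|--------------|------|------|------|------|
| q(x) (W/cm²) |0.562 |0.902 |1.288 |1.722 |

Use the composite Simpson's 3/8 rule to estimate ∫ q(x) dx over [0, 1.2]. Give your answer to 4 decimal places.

h = 0.4, n = 3.
(3h/8)·[y₀ + 3y₁ + 3y₂ + y₃] = 0.15·(8.854) = 1.3281.

1.3281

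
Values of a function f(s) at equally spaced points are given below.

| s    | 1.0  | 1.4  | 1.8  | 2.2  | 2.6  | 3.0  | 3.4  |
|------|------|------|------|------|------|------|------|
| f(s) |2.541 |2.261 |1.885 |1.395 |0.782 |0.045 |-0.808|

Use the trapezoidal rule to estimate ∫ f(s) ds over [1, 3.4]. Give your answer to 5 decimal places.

2.89380

h = 0.4, n = 6.
(h/2)·[y₀ + 2y₁ + 2y₂ + 2y₃ + 2y₄ + 2y₅ + y₆] = 0.2·(14.469) = 2.89380.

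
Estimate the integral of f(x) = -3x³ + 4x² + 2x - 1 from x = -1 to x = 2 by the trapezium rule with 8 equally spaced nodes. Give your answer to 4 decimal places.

0.7041

h = (2 − (-1))/7 = 0.428571.
Nodes x₀,…,x₇ = -1, -0.571429, -0.142857, 0.285714, 0.714286, 1.142857, 1.571429, 2.
f(x) = -3x³ + 4x² + 2x - 1: f₀=4, f₁=-0.276968, f₂=-1.195335, f₃=-0.172012, f₄=1.376093, f₅=2.032070, f₆=0.379009, f₇=-5.
(h/2)·[f₀ + 2f₁ + 2f₂ + 2f₃ + 2f₄ + 2f₅ + 2f₆ + f₇] = 0.214286·(3.285714) = 0.7041.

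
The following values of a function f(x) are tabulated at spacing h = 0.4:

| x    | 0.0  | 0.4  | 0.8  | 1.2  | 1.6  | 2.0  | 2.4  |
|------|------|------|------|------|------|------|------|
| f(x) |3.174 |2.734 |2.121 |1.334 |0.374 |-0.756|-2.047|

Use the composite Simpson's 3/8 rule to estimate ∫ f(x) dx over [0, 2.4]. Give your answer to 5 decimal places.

2.58210

h = 0.4, n = 6.
(3h/8)·[y₀ + 3y₁ + 3y₂ + 2y₃ + 3y₄ + 3y₅ + y₆] = 0.15·(17.214) = 2.58210.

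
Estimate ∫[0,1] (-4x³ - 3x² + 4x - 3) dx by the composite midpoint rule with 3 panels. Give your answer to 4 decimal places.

h = (1 − 0)/3 = 0.333333.
Midpoints m₁,…,m₃ = 0.166667, 0.5, 0.833333.
f(m₁)=-2.435185, f(m₂)=-2.25, f(m₃)=-4.064815.
h·[f(m₁) + f(m₂) + f(m₃)] = 0.333333·(-8.75) = -2.9167.

-2.9167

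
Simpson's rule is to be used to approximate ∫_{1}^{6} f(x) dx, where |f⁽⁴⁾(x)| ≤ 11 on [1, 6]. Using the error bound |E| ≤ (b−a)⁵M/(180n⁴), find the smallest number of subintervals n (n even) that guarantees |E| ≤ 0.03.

10

Need 34375/(180n⁴) ≤ 0.03.
n⁴ ≥ 34375/(180·0.03) = 6365.74 ⇒ n ≥ 8.9323, so the smallest even n is 10. (n must be even for Simpson's rule.)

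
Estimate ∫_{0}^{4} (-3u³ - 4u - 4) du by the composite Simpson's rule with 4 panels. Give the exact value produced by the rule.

h = (4 − 0)/4 = 1.
Nodes u₀,…,u₄ = 0, 1, 2, 3, 4.
f(u) = -3u³ - 4u - 4: f₀=-4, f₁=-11, f₂=-36, f₃=-97, f₄=-212.
(h/3)·[f₀ + 4f₁ + 2f₂ + 4f₃ + f₄] = 0.333333·(-720) = -240.

-240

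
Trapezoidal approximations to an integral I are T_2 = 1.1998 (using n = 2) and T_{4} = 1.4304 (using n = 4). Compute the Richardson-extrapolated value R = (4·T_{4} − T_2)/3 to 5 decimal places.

R = (4·T_{4} − T_2) / 3 = (4·1.4304 − 1.1998)/3 = (4.5218)/3 = 1.50727.

1.50727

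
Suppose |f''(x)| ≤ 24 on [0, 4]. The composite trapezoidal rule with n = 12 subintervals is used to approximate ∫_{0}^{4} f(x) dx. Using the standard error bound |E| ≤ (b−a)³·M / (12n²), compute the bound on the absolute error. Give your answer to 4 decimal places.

0.8889

|E| ≤ (4)³·24 / (12·12²) = 1536/1728 = 0.8889.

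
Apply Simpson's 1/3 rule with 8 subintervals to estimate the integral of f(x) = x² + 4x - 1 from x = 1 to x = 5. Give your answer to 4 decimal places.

h = (5 − 1)/8 = 0.5.
Nodes x₀,…,x₈ = 1, 1.5, 2, 2.5, 3, 3.5, 4, 4.5, 5.
f(x) = x² + 4x - 1: f₀=4, f₁=7.25, f₂=11, f₃=15.25, f₄=20, f₅=25.25, f₆=31, f₇=37.25, f₈=44.
(h/3)·[f₀ + 4f₁ + 2f₂ + 4f₃ + 2f₄ + 4f₅ + 2f₆ + 4f₇ + f₈] = 0.166667·(512) = 85.3333.

85.3333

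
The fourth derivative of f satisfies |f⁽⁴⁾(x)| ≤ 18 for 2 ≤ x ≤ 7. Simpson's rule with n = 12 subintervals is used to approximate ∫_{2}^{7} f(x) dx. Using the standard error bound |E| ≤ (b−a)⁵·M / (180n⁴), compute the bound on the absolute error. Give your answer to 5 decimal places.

0.01507

|E| ≤ (5)⁵·18 / (180·12⁴) = 56250/3732480 = 0.01507.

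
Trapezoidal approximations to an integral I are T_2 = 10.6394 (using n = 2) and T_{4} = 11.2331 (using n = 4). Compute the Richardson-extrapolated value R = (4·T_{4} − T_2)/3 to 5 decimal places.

R = (4·T_{4} − T_2) / 3 = (4·11.2331 − 10.6394)/3 = (34.2930)/3 = 11.43100.

11.43100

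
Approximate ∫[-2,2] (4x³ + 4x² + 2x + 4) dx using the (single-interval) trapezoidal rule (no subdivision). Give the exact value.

T = (b−a)/2 · [f(-2) + f(2)] = 2·[(-16) + 56] = 80.

80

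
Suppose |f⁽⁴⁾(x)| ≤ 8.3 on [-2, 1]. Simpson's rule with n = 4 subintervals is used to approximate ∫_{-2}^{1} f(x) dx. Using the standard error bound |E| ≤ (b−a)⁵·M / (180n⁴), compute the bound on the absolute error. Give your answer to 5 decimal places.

|E| ≤ (3)⁵·8.3 / (180·4⁴) = 2016.9/46080 = 0.04377.

0.04377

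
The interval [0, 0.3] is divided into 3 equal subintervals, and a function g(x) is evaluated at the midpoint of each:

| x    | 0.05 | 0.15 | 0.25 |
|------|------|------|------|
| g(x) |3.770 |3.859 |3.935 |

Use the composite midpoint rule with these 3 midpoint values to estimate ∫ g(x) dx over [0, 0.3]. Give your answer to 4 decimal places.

h = 0.1, n = 3.
h·[y(m₁) + y(m₂) + y(m₃)] = 0.1·(11.564) = 1.1564.

1.1564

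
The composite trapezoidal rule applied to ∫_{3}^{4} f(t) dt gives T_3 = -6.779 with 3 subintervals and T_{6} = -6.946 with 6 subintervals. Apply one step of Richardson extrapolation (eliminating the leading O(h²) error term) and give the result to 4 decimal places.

-7.0017

R = (4·T_{6} − T_3) / 3 = (4·(-6.946) − (-6.779))/3 = (-21.005)/3 = -7.0017.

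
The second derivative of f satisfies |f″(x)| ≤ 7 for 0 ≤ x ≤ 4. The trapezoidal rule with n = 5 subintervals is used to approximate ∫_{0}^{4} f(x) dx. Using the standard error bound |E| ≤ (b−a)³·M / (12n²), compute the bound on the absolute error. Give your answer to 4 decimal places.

|E| ≤ (4)³·7 / (12·5²) = 448/300 = 1.4933.

1.4933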